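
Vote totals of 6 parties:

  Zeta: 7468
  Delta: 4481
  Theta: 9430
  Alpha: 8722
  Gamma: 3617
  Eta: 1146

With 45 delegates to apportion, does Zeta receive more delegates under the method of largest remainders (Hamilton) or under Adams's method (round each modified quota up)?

Hamilton

Hamilton: Zeta 10, Delta 6, Theta 12, Alpha 11, Gamma 5, Eta 1.
Adams: Zeta 9, Delta 6, Theta 12, Alpha 11, Gamma 5, Eta 2.
Zeta gets 10 under Hamilton and 9 under Adams.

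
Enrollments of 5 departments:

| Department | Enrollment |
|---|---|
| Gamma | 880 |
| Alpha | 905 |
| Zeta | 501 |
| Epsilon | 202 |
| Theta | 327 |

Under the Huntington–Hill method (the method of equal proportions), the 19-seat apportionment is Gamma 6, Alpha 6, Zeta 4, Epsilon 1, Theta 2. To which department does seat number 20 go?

Priority for the next seat is population ÷ (√(s·(s+1))).
Priorities: Gamma 135.787, Alpha 139.645, Zeta 112.027, Epsilon 142.836, Theta 133.497.
Highest priority: Epsilon.

Epsilon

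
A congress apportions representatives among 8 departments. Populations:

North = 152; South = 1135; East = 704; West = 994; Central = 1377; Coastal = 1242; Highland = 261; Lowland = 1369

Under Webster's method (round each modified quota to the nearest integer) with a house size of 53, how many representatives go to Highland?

2

Standard divisor 7234/53 ≈ 136.491; standard quotas: North 1.114, South 8.316, East 5.158, West 7.283, Central 10.089, Coastal 9.100, Highland 1.912, Lowland 10.030.
Rounding to the nearest integer gives 1, 8, 5, 7, 10, 9, 2, 10 = 52 seats, so the divisor must be adjusted.
With modified divisor 133: modified quotas North 1.143, South 8.534, East 5.293, West 7.474, Central 10.353, Coastal 9.338, Highland 1.962, Lowland 10.293.
Rounding to the nearest integer: North 1, South 9, East 5, West 7, Central 10, Coastal 9, Highland 2, Lowland 10 (total 53).
Highland receives 2.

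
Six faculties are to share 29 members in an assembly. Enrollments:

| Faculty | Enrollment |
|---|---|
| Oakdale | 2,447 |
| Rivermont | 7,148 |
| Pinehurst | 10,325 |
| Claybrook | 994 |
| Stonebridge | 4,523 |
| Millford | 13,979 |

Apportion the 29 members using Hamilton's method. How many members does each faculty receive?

Standard divisor: 39416 ÷ 29 ≈ 1359.172.
Standard quotas: Oakdale 1.8004, Rivermont 5.2591, Pinehurst 7.5965, Claybrook 0.7313, Stonebridge 3.3278, Millford 10.2849.
Lower quotas: Oakdale 1, Rivermont 5, Pinehurst 7, Claybrook 0, Stonebridge 3, Millford 10 (sum 26, leaving 3 seats).
Remainders in descending order: Oakdale 0.8004, Claybrook 0.7313, Pinehurst 0.5965, Stonebridge 0.3278, Millford 0.2849, Rivermont 0.2591.
Largest remainders: Oakdale, Claybrook, Pinehurst receive the extra seats.

Oakdale: 2; Rivermont: 5; Pinehurst: 8; Claybrook: 1; Stonebridge: 3; Millford: 10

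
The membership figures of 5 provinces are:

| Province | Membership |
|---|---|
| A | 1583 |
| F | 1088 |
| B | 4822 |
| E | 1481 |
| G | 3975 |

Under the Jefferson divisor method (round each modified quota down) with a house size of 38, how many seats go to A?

Standard divisor 12949/38 ≈ 340.763; standard quotas: A 4.645, F 3.193, B 14.151, E 4.346, G 11.665.
Rounding down gives 4, 3, 14, 4, 11 = 36 seats, so the divisor must be adjusted.
With modified divisor 320: modified quotas A 4.947, F 3.400, B 15.069, E 4.628, G 12.422.
Rounding down: A 4, F 3, B 15, E 4, G 12 (total 38).
A receives 4.

4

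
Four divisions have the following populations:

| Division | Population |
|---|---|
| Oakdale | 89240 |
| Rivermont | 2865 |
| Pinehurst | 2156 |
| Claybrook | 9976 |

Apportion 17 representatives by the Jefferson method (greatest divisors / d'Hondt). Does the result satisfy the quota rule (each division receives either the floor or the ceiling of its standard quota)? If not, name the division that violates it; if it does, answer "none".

Oakdale

Standard quotas: Oakdale 14.554, Rivermont 0.467, Pinehurst 0.352, Claybrook 1.627.
Jefferson allocation: Oakdale 16, Rivermont 0, Pinehurst 0, Claybrook 1.
Oakdale has quota 14.554 (lower 14, upper 15) but receives 16 — outside the quota interval.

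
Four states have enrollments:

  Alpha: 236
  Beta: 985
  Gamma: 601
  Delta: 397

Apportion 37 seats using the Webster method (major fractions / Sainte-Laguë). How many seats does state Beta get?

16

Standard divisor 2219/37 ≈ 59.973; standard quotas: Alpha 3.935, Beta 16.424, Gamma 10.021, Delta 6.620.
Rounding to the nearest integer gives Alpha 4, Beta 16, Gamma 10, Delta 7 — total 37, matching the house size, so no adjustment is needed.
Beta receives 16.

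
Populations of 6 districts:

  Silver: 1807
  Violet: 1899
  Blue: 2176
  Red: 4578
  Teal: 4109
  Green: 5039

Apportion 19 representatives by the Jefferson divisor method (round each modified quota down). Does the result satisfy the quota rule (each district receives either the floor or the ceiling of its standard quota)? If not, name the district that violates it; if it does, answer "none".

Standard quotas: Silver 1.751, Violet 1.840, Blue 2.109, Red 4.436, Teal 3.982, Green 4.883.
Jefferson allocation: Silver 1, Violet 2, Blue 2, Red 5, Teal 4, Green 5.
Every allocation lies between the lower and upper quota.

none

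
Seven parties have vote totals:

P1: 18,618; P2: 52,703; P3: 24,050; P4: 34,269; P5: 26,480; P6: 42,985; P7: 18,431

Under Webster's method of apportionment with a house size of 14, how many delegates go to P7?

Standard divisor 217536/14 ≈ 15538.286; standard quotas: P1 1.198, P2 3.392, P3 1.548, P4 2.205, P5 1.704, P6 2.766, P7 1.186.
Rounding to the nearest integer gives P1 1, P2 3, P3 2, P4 2, P5 2, P6 3, P7 1 — total 14, matching the house size, so no adjustment is needed.
P7 receives 1.

1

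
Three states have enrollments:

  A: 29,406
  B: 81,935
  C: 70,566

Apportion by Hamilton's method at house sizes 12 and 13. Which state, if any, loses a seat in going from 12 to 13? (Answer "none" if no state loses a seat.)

none

At 12 seats: A 2, B 5, C 5.
At 13 seats: A 2, B 6, C 5.
No state's allocation decreased.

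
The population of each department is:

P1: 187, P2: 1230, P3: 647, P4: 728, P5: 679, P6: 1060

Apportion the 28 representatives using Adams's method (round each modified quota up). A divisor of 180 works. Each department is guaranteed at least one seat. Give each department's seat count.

With modified divisor 180: modified quotas P1 1.039, P2 6.833, P3 3.594, P4 4.044, P5 3.772, P6 5.889.
Rounding up: P1 2, P2 7, P3 4, P4 5, P5 4, P6 6 (total 28).

P1=2, P2=7, P3=4, P4=5, P5=4, P6=6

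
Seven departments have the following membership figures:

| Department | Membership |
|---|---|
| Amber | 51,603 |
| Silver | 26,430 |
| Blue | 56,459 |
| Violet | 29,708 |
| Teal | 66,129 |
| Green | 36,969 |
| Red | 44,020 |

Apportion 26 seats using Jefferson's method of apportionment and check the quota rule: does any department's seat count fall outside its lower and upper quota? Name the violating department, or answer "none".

none

Standard quotas: Amber 4.310, Silver 2.207, Blue 4.715, Violet 2.481, Teal 5.523, Green 3.087, Red 3.676.
Jefferson allocation: Amber 4, Silver 2, Blue 5, Violet 2, Teal 6, Green 3, Red 4.
Every allocation lies between the lower and upper quota.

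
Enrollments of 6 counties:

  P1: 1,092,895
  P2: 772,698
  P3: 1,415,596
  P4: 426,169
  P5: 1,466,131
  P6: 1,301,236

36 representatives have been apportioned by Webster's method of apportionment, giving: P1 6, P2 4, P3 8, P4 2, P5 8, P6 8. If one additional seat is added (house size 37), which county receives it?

P5

Priority for the next seat is population ÷ (current seats + 0.5).
Priorities: P1 168137.692, P2 171710.667, P3 166540.706, P4 170467.600, P5 172486.000, P6 153086.588.
Highest priority: P5.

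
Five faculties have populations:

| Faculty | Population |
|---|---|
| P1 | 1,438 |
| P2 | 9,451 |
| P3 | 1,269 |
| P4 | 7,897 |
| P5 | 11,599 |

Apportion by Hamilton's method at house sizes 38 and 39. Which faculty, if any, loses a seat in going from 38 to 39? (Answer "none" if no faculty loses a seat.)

At 38 seats: P1 2, P2 11, P3 2, P4 9, P5 14.
At 39 seats: P1 2, P2 12, P3 1, P4 10, P5 14.
P3 drops from 2 to 1.

P3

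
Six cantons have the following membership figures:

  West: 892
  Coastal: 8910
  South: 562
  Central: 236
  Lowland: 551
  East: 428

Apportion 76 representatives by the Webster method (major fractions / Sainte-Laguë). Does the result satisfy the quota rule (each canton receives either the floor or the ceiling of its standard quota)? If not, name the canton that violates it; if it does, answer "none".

Coastal

Standard quotas: West 5.855, Coastal 58.482, South 3.689, Central 1.549, Lowland 3.617, East 2.809.
Webster allocation: West 6, Coastal 57, South 4, Central 2, Lowland 4, East 3.
Coastal has quota 58.482 (lower 58, upper 59) but receives 57 — outside the quota interval.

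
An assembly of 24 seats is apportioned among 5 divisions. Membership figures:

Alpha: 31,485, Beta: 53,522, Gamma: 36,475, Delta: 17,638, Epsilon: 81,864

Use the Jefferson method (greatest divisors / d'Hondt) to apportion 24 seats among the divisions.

Standard divisor 220984/24 ≈ 9207.667; standard quotas: Alpha 3.419, Beta 5.813, Gamma 3.961, Delta 1.916, Epsilon 8.891.
Rounding down gives 3, 5, 3, 1, 8 = 20 seats, so the divisor must be adjusted.
With modified divisor 8500: modified quotas Alpha 3.704, Beta 6.297, Gamma 4.291, Delta 2.075, Epsilon 9.631.
Rounding down: Alpha 3, Beta 6, Gamma 4, Delta 2, Epsilon 9 (total 24).

Alpha: 3, Beta: 6, Gamma: 4, Delta: 2, Epsilon: 9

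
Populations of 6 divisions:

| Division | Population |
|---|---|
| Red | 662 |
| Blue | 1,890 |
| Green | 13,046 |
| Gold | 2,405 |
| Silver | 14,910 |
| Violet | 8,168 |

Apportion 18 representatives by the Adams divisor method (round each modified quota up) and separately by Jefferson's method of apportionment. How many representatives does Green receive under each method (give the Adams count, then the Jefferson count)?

5 and 6

Adams: Red 1, Blue 1, Green 5, Gold 1, Silver 6, Violet 4.
Jefferson: Red 0, Blue 0, Green 6, Gold 1, Silver 7, Violet 4.
Green gets 5 under Adams and 6 under Jefferson.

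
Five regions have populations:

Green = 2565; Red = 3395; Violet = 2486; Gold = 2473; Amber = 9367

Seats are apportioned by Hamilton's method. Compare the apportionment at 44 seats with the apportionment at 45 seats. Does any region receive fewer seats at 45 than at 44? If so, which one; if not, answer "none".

At 44 seats: Green 6, Red 7, Violet 6, Gold 5, Amber 20.
At 45 seats: Green 6, Red 8, Violet 5, Gold 5, Amber 21.
Violet drops from 6 to 5.

Violet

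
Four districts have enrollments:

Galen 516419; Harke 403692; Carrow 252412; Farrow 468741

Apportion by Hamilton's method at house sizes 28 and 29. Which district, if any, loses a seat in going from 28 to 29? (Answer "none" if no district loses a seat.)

At 28 seats: Galen 9, Harke 7, Carrow 4, Farrow 8.
At 29 seats: Galen 9, Harke 7, Carrow 5, Farrow 8.
No district's allocation decreased.

none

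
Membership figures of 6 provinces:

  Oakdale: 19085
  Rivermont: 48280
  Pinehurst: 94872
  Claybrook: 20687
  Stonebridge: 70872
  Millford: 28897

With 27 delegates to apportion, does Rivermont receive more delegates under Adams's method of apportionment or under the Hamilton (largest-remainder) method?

Adams

Adams: Oakdale 2, Rivermont 5, Pinehurst 9, Claybrook 2, Stonebridge 6, Millford 3.
Hamilton: Oakdale 2, Rivermont 4, Pinehurst 9, Claybrook 2, Stonebridge 7, Millford 3.
Rivermont gets 5 under Adams and 4 under Hamilton.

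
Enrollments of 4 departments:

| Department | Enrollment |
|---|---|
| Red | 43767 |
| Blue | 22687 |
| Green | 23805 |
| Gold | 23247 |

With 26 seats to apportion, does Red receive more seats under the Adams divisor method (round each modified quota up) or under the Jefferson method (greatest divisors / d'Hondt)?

Adams: Red 10, Blue 5, Green 6, Gold 5.
Jefferson: Red 11, Blue 5, Green 5, Gold 5.
Red gets 10 under Adams and 11 under Jefferson.

Jefferson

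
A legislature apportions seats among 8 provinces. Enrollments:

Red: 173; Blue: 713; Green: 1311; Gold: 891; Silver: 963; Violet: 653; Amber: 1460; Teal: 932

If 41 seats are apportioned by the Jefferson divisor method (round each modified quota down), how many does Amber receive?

Standard divisor 7096/41 ≈ 173.073; standard quotas: Red 1.000, Blue 4.120, Green 7.575, Gold 5.148, Silver 5.564, Violet 3.773, Amber 8.436, Teal 5.385.
Rounding down gives 0, 4, 7, 5, 5, 3, 8, 5 = 37 seats, so the divisor must be adjusted.
With modified divisor 161.4: modified quotas Red 1.072, Blue 4.418, Green 8.123, Gold 5.520, Silver 5.967, Violet 4.046, Amber 9.046, Teal 5.774.
Rounding down: Red 1, Blue 4, Green 8, Gold 5, Silver 5, Violet 4, Amber 9, Teal 5 (total 41).
Amber receives 9.

9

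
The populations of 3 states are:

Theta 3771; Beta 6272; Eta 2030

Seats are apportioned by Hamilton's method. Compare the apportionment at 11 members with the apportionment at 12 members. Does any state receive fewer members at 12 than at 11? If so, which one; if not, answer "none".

none

At 11 seats: Theta 3, Beta 6, Eta 2.
At 12 seats: Theta 4, Beta 6, Eta 2.
No state's allocation decreased.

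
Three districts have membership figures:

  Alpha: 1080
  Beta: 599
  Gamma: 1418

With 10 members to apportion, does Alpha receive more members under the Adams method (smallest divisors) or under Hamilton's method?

Adams: Alpha 4, Beta 2, Gamma 4.
Hamilton: Alpha 3, Beta 2, Gamma 5.
Alpha gets 4 under Adams and 3 under Hamilton.

Adams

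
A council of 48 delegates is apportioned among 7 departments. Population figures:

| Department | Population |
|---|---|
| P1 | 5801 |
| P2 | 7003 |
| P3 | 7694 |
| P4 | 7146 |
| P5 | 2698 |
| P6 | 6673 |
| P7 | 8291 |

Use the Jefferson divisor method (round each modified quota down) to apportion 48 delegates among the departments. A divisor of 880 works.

P1 6, P2 7, P3 8, P4 8, P5 3, P6 7, P7 9

With modified divisor 880: modified quotas P1 6.592, P2 7.958, P3 8.743, P4 8.120, P5 3.066, P6 7.583, P7 9.422.
Rounding down: P1 6, P2 7, P3 8, P4 8, P5 3, P6 7, P7 9 (total 48).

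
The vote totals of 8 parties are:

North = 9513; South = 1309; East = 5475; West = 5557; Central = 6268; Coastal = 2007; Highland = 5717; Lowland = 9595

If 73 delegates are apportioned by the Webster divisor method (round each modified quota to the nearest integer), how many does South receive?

2

Standard divisor 45441/73 ≈ 622.479; standard quotas: North 15.282, South 2.103, East 8.795, West 8.927, Central 10.069, Coastal 3.224, Highland 9.184, Lowland 15.414.
Rounding to the nearest integer gives 15, 2, 9, 9, 10, 3, 9, 15 = 72 seats, so the divisor must be adjusted.
With modified divisor 616: modified quotas North 15.443, South 2.125, East 8.888, West 9.021, Central 10.175, Coastal 3.258, Highland 9.281, Lowland 15.576.
Rounding to the nearest integer: North 15, South 2, East 9, West 9, Central 10, Coastal 3, Highland 9, Lowland 16 (total 73).
South receives 2.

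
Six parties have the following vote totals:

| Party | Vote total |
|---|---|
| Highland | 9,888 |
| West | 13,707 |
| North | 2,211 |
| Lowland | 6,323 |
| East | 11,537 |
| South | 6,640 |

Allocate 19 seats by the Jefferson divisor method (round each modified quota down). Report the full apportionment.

Highland 4, West 6, North 0, Lowland 2, East 5, South 2

Standard divisor 50306/19 ≈ 2647.684; standard quotas: Highland 3.735, West 5.177, North 0.835, Lowland 2.388, East 4.357, South 2.508.
Rounding down gives 3, 5, 0, 2, 4, 2 = 16 seats, so the divisor must be adjusted.
With modified divisor 2263.15: modified quotas Highland 4.369, West 6.057, North 0.977, Lowland 2.794, East 5.098, South 2.934.
Rounding down: Highland 4, West 6, North 0, Lowland 2, East 5, South 2 (total 19).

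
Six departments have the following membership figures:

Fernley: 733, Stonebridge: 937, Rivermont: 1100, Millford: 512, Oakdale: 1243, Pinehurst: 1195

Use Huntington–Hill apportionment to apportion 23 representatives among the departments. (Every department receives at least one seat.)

Fernley=3; Stonebridge=4; Rivermont=4; Millford=2; Oakdale=5; Pinehurst=5

With divisor 257: modified quotas Fernley 2.852, Stonebridge 3.646, Rivermont 4.280, Millford 1.992, Oakdale 4.837, Pinehurst 4.650.
Geometric-mean thresholds: Fernley √(2·3)=2.449, Stonebridge √(3·4)=3.464, Rivermont √(4·5)=4.472, Millford √(1·2)=1.414, Oakdale √(4·5)=4.472, Pinehurst √(4·5)=4.472.
Each quota rounded against its threshold gives Fernley 3, Stonebridge 4, Rivermont 4, Millford 2, Oakdale 5, Pinehurst 5 (total 23).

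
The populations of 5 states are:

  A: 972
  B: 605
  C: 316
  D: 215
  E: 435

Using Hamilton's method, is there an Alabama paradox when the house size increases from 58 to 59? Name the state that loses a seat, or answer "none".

none

At 58 seats: A 22, B 14, C 7, D 5, E 10.
At 59 seats: A 23, B 14, C 7, D 5, E 10.
No state's allocation decreased.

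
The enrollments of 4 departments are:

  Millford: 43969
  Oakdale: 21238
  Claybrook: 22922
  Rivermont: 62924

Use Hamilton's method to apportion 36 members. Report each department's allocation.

Total 151053; standard divisor 151053/36 ≈ 4195.917.
Standard quotas: Millford 10.4790, Oakdale 5.0616, Claybrook 5.4629, Rivermont 14.9965.
Lower quotas: Millford 10, Oakdale 5, Claybrook 5, Rivermont 14 (sum 34, leaving 2 seats).
Remainders in descending order: Rivermont 0.9965, Millford 0.4790, Claybrook 0.4629, Oakdale 0.0616.
Largest remainders: Rivermont, Millford receive the extra seats.

Millford 11; Oakdale 5; Claybrook 5; Rivermont 15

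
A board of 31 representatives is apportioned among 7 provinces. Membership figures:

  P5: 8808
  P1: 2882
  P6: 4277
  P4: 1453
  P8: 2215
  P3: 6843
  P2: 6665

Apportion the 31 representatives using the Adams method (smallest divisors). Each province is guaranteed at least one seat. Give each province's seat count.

P5 8; P1 3; P6 4; P4 2; P8 2; P3 6; P2 6

Standard divisor 33143/31 ≈ 1069.129; standard quotas: P5 8.238, P1 2.696, P6 4.000, P4 1.359, P8 2.072, P3 6.401, P2 6.234.
Rounding up gives 9, 3, 5, 2, 3, 7, 7 = 36 seats, so the divisor must be adjusted.
With modified divisor 1200: modified quotas P5 7.340, P1 2.402, P6 3.564, P4 1.211, P8 1.846, P3 5.702, P2 5.554.
Rounding up: P5 8, P1 3, P6 4, P4 2, P8 2, P3 6, P2 6 (total 31).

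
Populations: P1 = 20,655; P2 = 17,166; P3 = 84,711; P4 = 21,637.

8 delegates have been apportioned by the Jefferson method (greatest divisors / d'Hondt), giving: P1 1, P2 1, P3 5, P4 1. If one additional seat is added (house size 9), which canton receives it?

Priority for the next seat is population ÷ (current seats + 1).
Priorities: P1 10327.500, P2 8583.000, P3 14118.500, P4 10818.500.
Highest priority: P3.

P3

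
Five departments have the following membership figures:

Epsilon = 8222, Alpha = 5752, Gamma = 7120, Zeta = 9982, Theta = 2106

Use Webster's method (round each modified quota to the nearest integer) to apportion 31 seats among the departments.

Epsilon: 8, Alpha: 5, Gamma: 7, Zeta: 9, Theta: 2

Standard divisor 33182/31 ≈ 1070.387; standard quotas: Epsilon 7.681, Alpha 5.374, Gamma 6.652, Zeta 9.326, Theta 1.968.
Rounding to the nearest integer gives Epsilon 8, Alpha 5, Gamma 7, Zeta 9, Theta 2 — total 31, matching the house size, so no adjustment is needed.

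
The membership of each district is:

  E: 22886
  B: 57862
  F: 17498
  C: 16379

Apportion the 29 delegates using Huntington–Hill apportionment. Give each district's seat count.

E=6, B=15, F=4, C=4

With divisor 3953: modified quotas E 5.790, B 14.637, F 4.427, C 4.143.
Geometric-mean thresholds: E √(5·6)=5.477, B √(14·15)=14.491, F √(4·5)=4.472, C √(4·5)=4.472.
Each quota rounded against its threshold gives E 6, B 15, F 4, C 4 (total 29).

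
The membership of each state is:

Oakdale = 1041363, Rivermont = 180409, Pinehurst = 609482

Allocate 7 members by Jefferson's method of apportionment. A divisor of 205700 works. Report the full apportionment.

Oakdale=5; Rivermont=0; Pinehurst=2

With modified divisor 205700: modified quotas Oakdale 5.063, Rivermont 0.877, Pinehurst 2.963.
Rounding down: Oakdale 5, Rivermont 0, Pinehurst 2 (total 7).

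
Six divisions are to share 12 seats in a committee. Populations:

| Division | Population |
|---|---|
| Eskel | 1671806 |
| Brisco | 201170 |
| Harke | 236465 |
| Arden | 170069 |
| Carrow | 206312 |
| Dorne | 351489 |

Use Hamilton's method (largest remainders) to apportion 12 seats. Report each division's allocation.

Eskel=7, Brisco=1, Harke=1, Arden=1, Carrow=1, Dorne=1

The standard divisor is 2837311/12 ≈ 236442.583.
Standard quotas: Eskel 7.0707, Brisco 0.8508, Harke 1.0001, Arden 0.7193, Carrow 0.8726, Dorne 1.4866.
Lower quotas: Eskel 7, Brisco 0, Harke 1, Arden 0, Carrow 0, Dorne 1 (sum 9, leaving 3 seats).
Remainders in descending order: Carrow 0.8726, Brisco 0.8508, Arden 0.7193, Dorne 0.4866, Eskel 0.0707, Harke 0.0001.
The surplus seats go to Carrow, Brisco, Arden.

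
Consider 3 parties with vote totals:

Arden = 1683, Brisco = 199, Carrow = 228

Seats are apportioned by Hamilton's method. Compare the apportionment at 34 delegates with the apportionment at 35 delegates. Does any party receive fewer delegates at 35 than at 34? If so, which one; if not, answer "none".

At 34 seats: Arden 27, Brisco 3, Carrow 4.
At 35 seats: Arden 28, Brisco 3, Carrow 4.
No party's allocation decreased.

none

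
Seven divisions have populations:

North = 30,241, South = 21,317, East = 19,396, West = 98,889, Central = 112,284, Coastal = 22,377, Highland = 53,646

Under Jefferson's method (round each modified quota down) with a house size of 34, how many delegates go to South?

Standard divisor 358150/34 ≈ 10533.824; standard quotas: North 2.871, South 2.024, East 1.841, West 9.388, Central 10.659, Coastal 2.124, Highland 5.093.
Rounding down gives 2, 2, 1, 9, 10, 2, 5 = 31 seats, so the divisor must be adjusted.
With modified divisor 9800: modified quotas North 3.086, South 2.175, East 1.979, West 10.091, Central 11.458, Coastal 2.283, Highland 5.474.
Rounding down: North 3, South 2, East 1, West 10, Central 11, Coastal 2, Highland 5 (total 34).
South receives 2.

2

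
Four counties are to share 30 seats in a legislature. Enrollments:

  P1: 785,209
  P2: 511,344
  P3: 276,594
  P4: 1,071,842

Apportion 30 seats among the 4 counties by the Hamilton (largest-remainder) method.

P1 9; P2 6; P3 3; P4 12

Standard divisor: 2644989 ÷ 30 ≈ 88166.3.
Standard quotas: P1 8.9060, P2 5.7998, P3 3.1372, P4 12.1570.
Lower quotas: P1 8, P2 5, P3 3, P4 12 (sum 28, leaving 2 seats).
Remainders in descending order: P1 0.9060, P2 0.7998, P4 0.1570, P3 0.1372.
The surplus seats go to P1, P2.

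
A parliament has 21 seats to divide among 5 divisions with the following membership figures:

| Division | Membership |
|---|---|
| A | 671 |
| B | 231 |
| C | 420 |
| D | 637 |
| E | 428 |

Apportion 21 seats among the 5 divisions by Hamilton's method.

Total 2387; standard divisor 2387/21 ≈ 113.667.
Standard quotas: A 5.903, B 2.032, C 3.695, D 5.604, E 3.765.
Lower quotas: A 5, B 2, C 3, D 5, E 3 (sum 18, leaving 3 seats).
Remainders in descending order: A 0.903, E 0.765, C 0.695, D 0.604, B 0.032.
Largest remainders: A, E, C receive the extra seats.

A: 6, B: 2, C: 4, D: 5, E: 4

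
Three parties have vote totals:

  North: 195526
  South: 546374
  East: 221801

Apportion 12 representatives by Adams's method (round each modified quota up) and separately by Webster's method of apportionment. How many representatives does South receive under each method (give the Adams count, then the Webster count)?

6 and 7

Adams: North 3, South 6, East 3.
Webster: North 2, South 7, East 3.
South gets 6 under Adams and 7 under Webster.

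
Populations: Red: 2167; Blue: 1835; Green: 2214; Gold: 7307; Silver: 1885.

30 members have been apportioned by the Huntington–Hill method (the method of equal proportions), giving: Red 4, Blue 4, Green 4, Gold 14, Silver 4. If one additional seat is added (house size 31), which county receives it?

Gold

Priority for the next seat is population ÷ (√(s·(s+1))).
Priorities: Red 484.556, Blue 410.318, Green 495.065, Gold 504.231, Silver 421.499.
Highest priority: Gold.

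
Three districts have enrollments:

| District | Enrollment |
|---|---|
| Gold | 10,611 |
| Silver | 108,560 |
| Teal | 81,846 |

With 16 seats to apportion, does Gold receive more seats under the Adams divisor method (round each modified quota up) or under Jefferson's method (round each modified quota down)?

Adams

Adams: Gold 1, Silver 8, Teal 7.
Jefferson: Gold 0, Silver 9, Teal 7.
Gold gets 1 under Adams and 0 under Jefferson.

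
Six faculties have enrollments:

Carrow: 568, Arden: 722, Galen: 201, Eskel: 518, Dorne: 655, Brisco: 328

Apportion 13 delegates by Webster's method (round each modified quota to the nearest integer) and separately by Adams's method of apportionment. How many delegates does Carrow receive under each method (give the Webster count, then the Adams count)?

Webster: Carrow 3, Arden 3, Galen 1, Eskel 2, Dorne 3, Brisco 1.
Adams: Carrow 2, Arden 3, Galen 1, Eskel 2, Dorne 3, Brisco 2.
Carrow gets 3 under Webster and 2 under Adams.

3 and 2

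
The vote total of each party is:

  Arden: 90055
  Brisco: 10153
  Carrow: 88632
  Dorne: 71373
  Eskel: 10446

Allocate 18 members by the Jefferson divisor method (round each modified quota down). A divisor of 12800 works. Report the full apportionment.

With modified divisor 12800: modified quotas Arden 7.036, Brisco 0.793, Carrow 6.924, Dorne 5.576, Eskel 0.816.
Rounding down: Arden 7, Brisco 0, Carrow 6, Dorne 5, Eskel 0 (total 18).

Arden 7; Brisco 0; Carrow 6; Dorne 5; Eskel 0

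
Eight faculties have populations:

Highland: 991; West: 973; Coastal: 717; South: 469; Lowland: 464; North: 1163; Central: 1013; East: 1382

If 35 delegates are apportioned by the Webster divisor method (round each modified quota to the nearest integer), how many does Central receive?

Standard divisor 7172/35 ≈ 204.914; standard quotas: Highland 4.836, West 4.748, Coastal 3.499, South 2.289, Lowland 2.264, North 5.676, Central 4.944, East 6.744.
Rounding to the nearest integer gives Highland 5, West 5, Coastal 3, South 2, Lowland 2, North 6, Central 5, East 7 — total 35, matching the house size, so no adjustment is needed.
Central receives 5.

5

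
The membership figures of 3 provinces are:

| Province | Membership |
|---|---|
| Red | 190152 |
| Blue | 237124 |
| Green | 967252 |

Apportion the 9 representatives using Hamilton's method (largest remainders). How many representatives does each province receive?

Red: 1, Blue: 2, Green: 6

Standard divisor: 1394528 ÷ 9 ≈ 154947.556.
Standard quotas: Red 1.2272, Blue 1.5304, Green 6.2424.
Lower quotas: Red 1, Blue 1, Green 6 (sum 8, leaving 1 seat).
Remainders in descending order: Blue 0.5304, Green 0.2424, Red 0.2272.
Largest remainder: Blue receives the extra seat.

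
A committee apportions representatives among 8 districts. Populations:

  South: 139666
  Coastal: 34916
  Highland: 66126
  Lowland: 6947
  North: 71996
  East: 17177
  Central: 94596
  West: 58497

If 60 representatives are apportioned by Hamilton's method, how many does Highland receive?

8

Total 489921; standard divisor 489921/60 ≈ 8165.35.
Standard quotas: South 17.1047, Coastal 4.2761, Highland 8.0984, Lowland 0.8508, North 8.8173, East 2.1036, Central 11.5851, West 7.1641.
Lower quotas: South 17, Coastal 4, Highland 8, Lowland 0, North 8, East 2, Central 11, West 7 (sum 57, leaving 3 seats).
Remainders in descending order: Lowland 0.8508, North 0.8173, Central 0.5851, Coastal 0.2761, West 0.1641, South 0.1047, East 0.1036, Highland 0.0984.
Largest remainders: Lowland, North, Central receive the extra seats.
Highland receives 8.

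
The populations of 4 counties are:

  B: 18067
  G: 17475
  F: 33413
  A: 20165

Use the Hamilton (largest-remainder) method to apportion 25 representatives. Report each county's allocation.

B=5; G=5; F=9; A=6

Total 89120; standard divisor 89120/25 ≈ 3564.8.
Standard quotas: B 5.0682, G 4.9021, F 9.3730, A 5.6567.
Lower quotas: B 5, G 4, F 9, A 5 (sum 23, leaving 2 seats).
Remainders in descending order: G 0.9021, A 0.6567, F 0.3730, B 0.0682.
Largest remainders: G, A receive the extra seats.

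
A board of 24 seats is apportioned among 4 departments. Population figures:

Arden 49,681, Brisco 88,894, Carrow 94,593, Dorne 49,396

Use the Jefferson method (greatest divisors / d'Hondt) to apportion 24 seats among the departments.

Standard divisor 282564/24 ≈ 11773.5; standard quotas: Arden 4.220, Brisco 7.550, Carrow 8.034, Dorne 4.196.
Rounding down gives 4, 7, 8, 4 = 23 seats, so the divisor must be adjusted.
With modified divisor 10800: modified quotas Arden 4.600, Brisco 8.231, Carrow 8.759, Dorne 4.574.
Rounding down: Arden 4, Brisco 8, Carrow 8, Dorne 4 (total 24).

Arden=4, Brisco=8, Carrow=8, Dorne=4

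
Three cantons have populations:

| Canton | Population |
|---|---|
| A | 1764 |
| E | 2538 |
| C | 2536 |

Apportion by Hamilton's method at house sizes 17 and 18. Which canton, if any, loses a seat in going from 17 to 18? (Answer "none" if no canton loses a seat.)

A

At 17 seats: A 5, E 6, C 6.
At 18 seats: A 4, E 7, C 7.
A drops from 5 to 4.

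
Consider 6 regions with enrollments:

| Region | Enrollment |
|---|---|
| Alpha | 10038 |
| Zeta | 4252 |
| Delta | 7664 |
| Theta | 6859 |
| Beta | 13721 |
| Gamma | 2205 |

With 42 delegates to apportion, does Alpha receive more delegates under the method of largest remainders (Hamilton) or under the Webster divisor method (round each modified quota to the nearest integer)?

Hamilton: Alpha 9, Zeta 4, Delta 7, Theta 7, Beta 13, Gamma 2.
Webster: Alpha 10, Zeta 4, Delta 7, Theta 6, Beta 13, Gamma 2.
Alpha gets 9 under Hamilton and 10 under Webster.

Webster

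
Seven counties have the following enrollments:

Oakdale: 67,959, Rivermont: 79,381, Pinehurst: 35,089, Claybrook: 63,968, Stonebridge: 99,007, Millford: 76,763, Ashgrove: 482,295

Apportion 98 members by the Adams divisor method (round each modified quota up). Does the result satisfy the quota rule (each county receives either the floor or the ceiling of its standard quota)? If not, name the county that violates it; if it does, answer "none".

Standard quotas: Oakdale 7.363, Rivermont 8.601, Pinehurst 3.802, Claybrook 6.931, Stonebridge 10.728, Millford 8.317, Ashgrove 52.257.
Adams allocation: Oakdale 8, Rivermont 9, Pinehurst 4, Claybrook 7, Stonebridge 11, Millford 8, Ashgrove 51.
Ashgrove has quota 52.257 (lower 52, upper 53) but receives 51 — outside the quota interval.

Ashgrove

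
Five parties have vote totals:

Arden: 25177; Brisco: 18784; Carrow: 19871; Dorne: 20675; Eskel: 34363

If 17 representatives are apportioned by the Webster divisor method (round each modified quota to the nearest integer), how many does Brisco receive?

3

Standard divisor 118870/17 ≈ 6992.353; standard quotas: Arden 3.601, Brisco 2.686, Carrow 2.842, Dorne 2.957, Eskel 4.914.
Rounding to the nearest integer gives 4, 3, 3, 3, 5 = 18 seats, so the divisor must be adjusted.
With modified divisor 7400: modified quotas Arden 3.402, Brisco 2.538, Carrow 2.685, Dorne 2.794, Eskel 4.644.
Rounding to the nearest integer: Arden 3, Brisco 3, Carrow 3, Dorne 3, Eskel 5 (total 17).
Brisco receives 3.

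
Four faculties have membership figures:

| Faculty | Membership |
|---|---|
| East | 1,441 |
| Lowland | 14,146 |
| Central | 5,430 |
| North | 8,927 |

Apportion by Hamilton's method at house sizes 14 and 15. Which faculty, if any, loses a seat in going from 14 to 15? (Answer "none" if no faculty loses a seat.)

At 14 seats: East 1, Lowland 7, Central 2, North 4.
At 15 seats: East 1, Lowland 7, Central 3, North 4.
No faculty's allocation decreased.

none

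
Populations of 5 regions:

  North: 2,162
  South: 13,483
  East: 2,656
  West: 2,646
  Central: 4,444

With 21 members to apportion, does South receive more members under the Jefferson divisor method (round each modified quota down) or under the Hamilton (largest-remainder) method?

Jefferson: North 1, South 12, East 2, West 2, Central 4.
Hamilton: North 2, South 11, East 2, West 2, Central 4.
South gets 12 under Jefferson and 11 under Hamilton.

Jefferson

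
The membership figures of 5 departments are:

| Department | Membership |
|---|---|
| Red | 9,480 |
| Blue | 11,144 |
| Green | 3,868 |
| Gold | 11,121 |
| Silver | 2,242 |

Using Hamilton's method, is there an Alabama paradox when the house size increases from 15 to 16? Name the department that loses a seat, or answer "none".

Green

At 15 seats: Red 4, Blue 4, Green 2, Gold 4, Silver 1.
At 16 seats: Red 4, Blue 5, Green 1, Gold 5, Silver 1.
Green drops from 2 to 1.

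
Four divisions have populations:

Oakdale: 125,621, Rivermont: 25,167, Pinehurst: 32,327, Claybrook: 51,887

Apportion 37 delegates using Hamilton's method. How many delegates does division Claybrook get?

Total 235002; standard divisor 235002/37 ≈ 6351.405.
Standard quotas: Oakdale 19.7785, Rivermont 3.9624, Pinehurst 5.0897, Claybrook 8.1694.
Lower quotas: Oakdale 19, Rivermont 3, Pinehurst 5, Claybrook 8 (sum 35, leaving 2 seats).
Remainders in descending order: Rivermont 0.9624, Oakdale 0.7785, Claybrook 0.1694, Pinehurst 0.0897.
The surplus seats go to Rivermont, Oakdale.
Claybrook receives 8.

8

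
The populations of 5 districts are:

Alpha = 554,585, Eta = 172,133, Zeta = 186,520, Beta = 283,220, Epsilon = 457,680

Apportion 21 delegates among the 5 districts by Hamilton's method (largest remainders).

Alpha: 7; Eta: 2; Zeta: 2; Beta: 4; Epsilon: 6

Total 1654138; standard divisor 1654138/21 ≈ 78768.476.
Standard quotas: Alpha 7.0407, Eta 2.1853, Zeta 2.3680, Beta 3.5956, Epsilon 5.8104.
Lower quotas: Alpha 7, Eta 2, Zeta 2, Beta 3, Epsilon 5 (sum 19, leaving 2 seats).
Remainders in descending order: Epsilon 0.8104, Beta 0.5956, Zeta 0.3680, Eta 0.1853, Alpha 0.0407.
Largest remainders: Epsilon, Beta receive the extra seats.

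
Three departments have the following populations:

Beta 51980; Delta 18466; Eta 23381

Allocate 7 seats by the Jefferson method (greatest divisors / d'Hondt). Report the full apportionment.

Standard divisor 93827/7 ≈ 13403.857; standard quotas: Beta 3.878, Delta 1.378, Eta 1.744.
Rounding down gives 3, 1, 1 = 5 seats, so the divisor must be adjusted.
With modified divisor 11000: modified quotas Beta 4.725, Delta 1.679, Eta 2.126.
Rounding down: Beta 4, Delta 1, Eta 2 (total 7).

Beta: 4; Delta: 1; Eta: 2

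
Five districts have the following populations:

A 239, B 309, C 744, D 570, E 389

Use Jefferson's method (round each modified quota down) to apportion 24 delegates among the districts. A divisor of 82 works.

A=2; B=3; C=9; D=6; E=4

With modified divisor 82: modified quotas A 2.915, B 3.768, C 9.073, D 6.951, E 4.744.
Rounding down: A 2, B 3, C 9, D 6, E 4 (total 24).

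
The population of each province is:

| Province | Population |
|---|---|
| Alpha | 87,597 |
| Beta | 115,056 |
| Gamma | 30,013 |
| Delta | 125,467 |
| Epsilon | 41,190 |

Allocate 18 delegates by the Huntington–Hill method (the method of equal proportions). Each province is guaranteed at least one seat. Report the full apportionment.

With divisor 22065: modified quotas Alpha 3.970, Beta 5.214, Gamma 1.360, Delta 5.686, Epsilon 1.867.
Geometric-mean thresholds: Alpha √(3·4)=3.464, Beta √(5·6)=5.477, Gamma √(1·2)=1.414, Delta √(5·6)=5.477, Epsilon √(1·2)=1.414.
Each quota rounded against its threshold gives Alpha 4, Beta 5, Gamma 1, Delta 6, Epsilon 2 (total 18).

Alpha: 4, Beta: 5, Gamma: 1, Delta: 6, Epsilon: 2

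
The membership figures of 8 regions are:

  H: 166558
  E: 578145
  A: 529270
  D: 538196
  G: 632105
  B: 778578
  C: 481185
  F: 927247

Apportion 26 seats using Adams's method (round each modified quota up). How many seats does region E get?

Standard divisor 4631284/26 ≈ 178126.308; standard quotas: H 0.935, E 3.246, A 2.971, D 3.021, G 3.549, B 4.371, C 2.701, F 5.206.
Rounding up gives 1, 4, 3, 4, 4, 5, 3, 6 = 30 seats, so the divisor must be adjusted.
With modified divisor 202700: modified quotas H 0.822, E 2.852, A 2.611, D 2.655, G 3.118, B 3.841, C 2.374, F 4.574.
Rounding up: H 1, E 3, A 3, D 3, G 4, B 4, C 3, F 5 (total 26).
E receives 3.

3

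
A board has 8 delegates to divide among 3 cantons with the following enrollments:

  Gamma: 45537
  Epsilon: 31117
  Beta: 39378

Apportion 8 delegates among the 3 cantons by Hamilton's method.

Gamma 3, Epsilon 2, Beta 3

Total 116032; standard divisor 116032/8 = 14504.
Standard quotas: Gamma 3.1396, Epsilon 2.1454, Beta 2.7150.
Lower quotas: Gamma 3, Epsilon 2, Beta 2 (sum 7, leaving 1 seat).
Remainders in descending order: Beta 0.7150, Epsilon 0.1454, Gamma 0.1396.
The surplus seat goes to Beta.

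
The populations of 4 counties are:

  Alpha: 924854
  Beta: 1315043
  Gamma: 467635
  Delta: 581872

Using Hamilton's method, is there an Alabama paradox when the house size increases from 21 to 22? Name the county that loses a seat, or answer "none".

none

At 21 seats: Alpha 6, Beta 8, Gamma 3, Delta 4.
At 22 seats: Alpha 6, Beta 9, Gamma 3, Delta 4.
No county's allocation decreased.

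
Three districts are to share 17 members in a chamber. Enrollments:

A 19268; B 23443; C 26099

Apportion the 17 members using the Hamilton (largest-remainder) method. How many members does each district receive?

A: 5; B: 6; C: 6

The standard divisor is 68810/17 ≈ 4047.647.
Standard quotas: A 4.7603, B 5.7918, C 6.4479.
Lower quotas: A 4, B 5, C 6 (sum 15, leaving 2 seats).
Remainders in descending order: B 0.7918, A 0.7603, C 0.4479.
Largest remainders: B, A receive the extra seats.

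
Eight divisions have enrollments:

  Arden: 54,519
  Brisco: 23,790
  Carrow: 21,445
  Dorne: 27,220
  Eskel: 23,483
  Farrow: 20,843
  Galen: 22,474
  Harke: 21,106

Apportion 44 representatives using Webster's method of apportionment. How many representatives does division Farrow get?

Standard divisor 214880/44 ≈ 4883.636; standard quotas: Arden 11.164, Brisco 4.871, Carrow 4.391, Dorne 5.574, Eskel 4.809, Farrow 4.268, Galen 4.602, Harke 4.322.
Rounding to the nearest integer gives Arden 11, Brisco 5, Carrow 4, Dorne 6, Eskel 5, Farrow 4, Galen 5, Harke 4 — total 44, matching the house size, so no adjustment is needed.
Farrow receives 4.

4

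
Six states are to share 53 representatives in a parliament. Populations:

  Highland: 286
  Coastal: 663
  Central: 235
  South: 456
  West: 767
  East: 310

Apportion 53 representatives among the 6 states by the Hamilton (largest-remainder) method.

Highland 5, Coastal 13, Central 5, South 9, West 15, East 6

Total 2717; standard divisor 2717/53 ≈ 51.264.
Standard quotas: Highland 5.579, Coastal 12.933, Central 4.584, South 8.895, West 14.962, East 6.047.
Lower quotas: Highland 5, Coastal 12, Central 4, South 8, West 14, East 6 (sum 49, leaving 4 seats).
Remainders in descending order: West 0.962, Coastal 0.933, South 0.895, Central 0.584, Highland 0.579, East 0.047.
Largest remainders: West, Coastal, South, Central receive the extra seats.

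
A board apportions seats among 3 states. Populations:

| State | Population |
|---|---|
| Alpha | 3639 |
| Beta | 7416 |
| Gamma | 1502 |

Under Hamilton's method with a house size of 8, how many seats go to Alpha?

2

Standard divisor: 12557 ÷ 8 ≈ 1569.625.
Standard quotas: Alpha 2.3184, Beta 4.7247, Gamma 0.9569.
Lower quotas: Alpha 2, Beta 4, Gamma 0 (sum 6, leaving 2 seats).
Remainders in descending order: Gamma 0.9569, Beta 0.7247, Alpha 0.3184.
Largest remainders: Gamma, Beta receive the extra seats.
Alpha receives 2.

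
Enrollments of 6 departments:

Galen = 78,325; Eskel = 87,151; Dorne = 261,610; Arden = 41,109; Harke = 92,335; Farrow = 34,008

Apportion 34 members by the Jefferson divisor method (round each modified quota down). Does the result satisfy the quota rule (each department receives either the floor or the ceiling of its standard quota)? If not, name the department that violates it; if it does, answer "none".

Standard quotas: Galen 4.479, Eskel 4.984, Dorne 14.961, Arden 2.351, Harke 5.280, Farrow 1.945.
Jefferson allocation: Galen 4, Eskel 5, Dorne 16, Arden 2, Harke 5, Farrow 2.
Dorne has quota 14.961 (lower 14, upper 15) but receives 16 — outside the quota interval.

Dorne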